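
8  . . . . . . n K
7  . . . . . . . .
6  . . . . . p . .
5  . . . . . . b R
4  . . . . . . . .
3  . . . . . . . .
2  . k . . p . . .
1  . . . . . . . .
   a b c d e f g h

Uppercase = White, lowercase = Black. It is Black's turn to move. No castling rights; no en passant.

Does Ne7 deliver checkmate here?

After Ne7: white king on h8; in check: no.
White is not in check, so this cannot be checkmate.

no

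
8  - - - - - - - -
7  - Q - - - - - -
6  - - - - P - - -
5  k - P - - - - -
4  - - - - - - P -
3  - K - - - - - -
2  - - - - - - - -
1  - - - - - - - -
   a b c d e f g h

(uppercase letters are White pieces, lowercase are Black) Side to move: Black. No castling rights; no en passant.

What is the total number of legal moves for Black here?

0

Black to move; king on a5.
In check: no.
Legal moves: none.
Count: 0.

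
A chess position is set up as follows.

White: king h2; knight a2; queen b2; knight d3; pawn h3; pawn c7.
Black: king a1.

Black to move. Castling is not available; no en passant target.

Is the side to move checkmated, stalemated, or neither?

Black to move; black king on a1.
In check: yes, from the white queen on b2.
King squares — b1: attacked by Qb2; a2: attacked by Qb2; b2: attacked by Nd3.
Legal moves for Black: none.
In check with no legal moves → checkmate.

checkmate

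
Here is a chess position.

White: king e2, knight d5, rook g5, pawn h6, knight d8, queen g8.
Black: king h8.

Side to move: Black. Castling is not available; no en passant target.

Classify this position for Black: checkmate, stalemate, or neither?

Black to move; black king on h8.
In check: yes, from the white queen on g8.
King squares — g7: attacked by Rg5; h7: attacked by Qg8; g8: attacked by Rg5.
Legal moves for Black: none.
In check with no legal moves → checkmate.

checkmate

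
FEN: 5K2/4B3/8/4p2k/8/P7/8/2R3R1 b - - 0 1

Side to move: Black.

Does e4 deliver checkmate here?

After e4: white king on f8; in check: no.
White is not in check, so this cannot be checkmate.

no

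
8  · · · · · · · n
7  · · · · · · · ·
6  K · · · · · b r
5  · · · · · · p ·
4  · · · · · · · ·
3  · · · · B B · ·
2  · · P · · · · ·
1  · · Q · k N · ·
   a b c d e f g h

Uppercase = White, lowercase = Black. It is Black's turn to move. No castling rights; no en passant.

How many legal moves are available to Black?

Black to move; king on e1.
In check: yes, from the white queen on c1.
Legal moves: none.
Count: 0.

0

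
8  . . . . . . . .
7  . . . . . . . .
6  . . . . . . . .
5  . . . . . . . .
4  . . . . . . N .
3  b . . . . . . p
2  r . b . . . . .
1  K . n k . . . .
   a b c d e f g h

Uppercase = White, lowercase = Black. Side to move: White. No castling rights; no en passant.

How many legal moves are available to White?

White to move; king on a1.
In check: yes, from the black rook on a2.
Legal moves: none.
Count: 0.

0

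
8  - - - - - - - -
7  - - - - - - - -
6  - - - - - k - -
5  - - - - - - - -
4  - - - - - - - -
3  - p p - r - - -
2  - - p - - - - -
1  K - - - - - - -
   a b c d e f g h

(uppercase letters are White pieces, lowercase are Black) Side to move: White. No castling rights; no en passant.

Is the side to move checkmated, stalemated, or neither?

White to move; white king on a1.
In check: no.
King squares — b1: attacked by Pc2; a2: attacked by Pb3; b2: attacked by Pc3.
Legal moves for White: none.
Not in check and no legal moves → stalemate.

stalemate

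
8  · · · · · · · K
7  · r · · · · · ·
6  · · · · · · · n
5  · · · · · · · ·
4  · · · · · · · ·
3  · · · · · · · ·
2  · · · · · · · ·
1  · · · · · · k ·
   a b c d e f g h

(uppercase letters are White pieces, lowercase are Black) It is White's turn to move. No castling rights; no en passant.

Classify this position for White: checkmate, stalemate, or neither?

stalemate

White to move; white king on h8.
In check: no.
King squares — g7: attacked by Rb7; h7: attacked by Rb7; g8: attacked by Nh6.
Legal moves for White: none.
Not in check and no legal moves → stalemate.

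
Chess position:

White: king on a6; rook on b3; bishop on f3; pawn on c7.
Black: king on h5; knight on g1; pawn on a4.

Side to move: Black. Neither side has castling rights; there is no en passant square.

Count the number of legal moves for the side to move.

5

Black to move; king on h5.
In check: yes, from the white bishop on f3.
Legal moves: Kh6, Kg6, Kg5, Kh4, Nxf3.
Count: 5.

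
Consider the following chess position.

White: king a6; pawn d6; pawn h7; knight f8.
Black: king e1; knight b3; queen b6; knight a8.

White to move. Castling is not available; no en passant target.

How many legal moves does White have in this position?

0

White to move; king on a6.
In check: yes, from the black queen on b6.
Legal moves: none.
Count: 0.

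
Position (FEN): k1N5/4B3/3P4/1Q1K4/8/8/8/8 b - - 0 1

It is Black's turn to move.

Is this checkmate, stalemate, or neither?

stalemate

Black to move; black king on a8.
In check: no.
King squares — a7: attacked by Nc8; b7: attacked by Qb5; b8: attacked by Qb5.
Legal moves for Black: none.
Not in check and no legal moves → stalemate.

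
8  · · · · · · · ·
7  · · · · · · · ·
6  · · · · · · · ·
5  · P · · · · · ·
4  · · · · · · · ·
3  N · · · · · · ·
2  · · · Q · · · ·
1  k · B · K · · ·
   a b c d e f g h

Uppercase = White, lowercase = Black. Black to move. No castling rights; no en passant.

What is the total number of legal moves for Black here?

Black to move; king on a1.
In check: no.
Legal moves: none.
Count: 0.

0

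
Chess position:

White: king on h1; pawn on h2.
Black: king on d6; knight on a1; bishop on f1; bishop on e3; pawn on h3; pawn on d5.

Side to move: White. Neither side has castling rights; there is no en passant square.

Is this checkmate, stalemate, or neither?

stalemate

White to move; white king on h1.
In check: no.
King squares — g1: attacked by Be3; g2: attacked by Bf1; h2: own pawn.
Legal moves for White: none.
Not in check and no legal moves → stalemate.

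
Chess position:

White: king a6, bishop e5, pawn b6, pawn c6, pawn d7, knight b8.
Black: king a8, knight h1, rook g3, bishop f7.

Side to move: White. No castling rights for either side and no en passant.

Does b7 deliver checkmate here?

yes

After b7: black king on a8; in check: yes, from the white pawn on b7.
King squares — a7: attacked by Ka6; b7: attacked by Ka6; b8: attacked by Be5.
Black has no legal moves → checkmate.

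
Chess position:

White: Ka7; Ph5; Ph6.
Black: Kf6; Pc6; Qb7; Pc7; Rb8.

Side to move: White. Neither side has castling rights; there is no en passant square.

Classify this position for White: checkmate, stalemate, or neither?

White to move; white king on a7.
In check: yes, from the black queen on b7.
King squares — a6: attacked by Qb7; b6: attacked by Qb7; b7: attacked by Rb8; a8: attacked by Qb7; b8: attacked by Qb7.
Legal moves for White: none.
In check with no legal moves → checkmate.

checkmate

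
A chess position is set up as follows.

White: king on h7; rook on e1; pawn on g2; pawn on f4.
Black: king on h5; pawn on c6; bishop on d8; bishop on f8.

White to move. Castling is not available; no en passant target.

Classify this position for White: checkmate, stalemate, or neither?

White to move; white king on h7.
In check: no.
Legal moves for White include: Kh8, Kg8, Re8, Re7, Re6, Re5+, Re4, Re3, Re2, Rh1+, Rg1, Rf1, Rd1, Rc1, Rb1, Ra1, f5, g3, ... (list truncated; more exist).
White has legal moves and is not in check → neither.

neither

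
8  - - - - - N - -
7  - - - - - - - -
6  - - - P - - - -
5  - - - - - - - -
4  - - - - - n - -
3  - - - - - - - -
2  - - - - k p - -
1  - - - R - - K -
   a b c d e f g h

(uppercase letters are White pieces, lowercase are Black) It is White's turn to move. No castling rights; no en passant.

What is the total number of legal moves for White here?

White to move; king on g1.
In check: yes, from the black pawn on f2.
Legal moves: Kh2, Kh1.
Count: 2.

2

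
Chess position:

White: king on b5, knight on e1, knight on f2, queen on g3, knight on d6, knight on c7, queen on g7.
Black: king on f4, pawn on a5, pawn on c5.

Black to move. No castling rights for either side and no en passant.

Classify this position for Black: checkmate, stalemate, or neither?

Black to move; black king on f4.
In check: yes, from the white queen on g3.
King squares — e3: attacked by Qg3; f3: attacked by Ne1; g3: attacked by Qg7; e4: attacked by Nf2; g4: attacked by Nf2; e5: attacked by Qg3; f5: attacked by Nd6; g5: attacked by Qg3.
Legal moves for Black: none.
In check with no legal moves → checkmate.

checkmate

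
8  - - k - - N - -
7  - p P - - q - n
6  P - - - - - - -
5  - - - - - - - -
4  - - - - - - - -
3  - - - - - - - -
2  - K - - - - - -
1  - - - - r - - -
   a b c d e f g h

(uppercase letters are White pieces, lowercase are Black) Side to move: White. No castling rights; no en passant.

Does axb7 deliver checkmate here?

After axb7: black king on c8; in check: yes, from the white pawn on b7.
Black has 2 legal replies: Kxc7, Kxb7.
In check but a legal move exists → not checkmate.

no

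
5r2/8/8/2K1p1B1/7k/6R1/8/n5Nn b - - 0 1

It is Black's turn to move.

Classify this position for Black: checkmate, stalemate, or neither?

neither

Black to move; black king on h4.
In check: yes, from the white bishop on g5.
Legal moves for Black: Kh5, Kxg3.
Black is in check but has 2 legal moves → neither.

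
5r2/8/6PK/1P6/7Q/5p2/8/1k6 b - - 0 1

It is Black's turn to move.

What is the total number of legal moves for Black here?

Black to move; king on b1.
In check: no.
Legal moves: Rh8+, Rg8, Re8, Rd8, Rc8, Rb8, Ra8, Rf7, Rf6, Rf5, Rf4, Kc2, Kb2, Ka2, Kc1, Ka1, f2.
Count: 17.

17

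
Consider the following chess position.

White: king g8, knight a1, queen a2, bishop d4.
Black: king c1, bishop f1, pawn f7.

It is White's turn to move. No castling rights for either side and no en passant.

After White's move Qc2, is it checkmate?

After Qc2: black king on c1; in check: yes, from the white queen on c2.
King squares — b1: attacked by Qc2; d1: attacked by Qc2; b2: attacked by Qc2; c2: attacked by Na1; d2: attacked by Qc2.
Black has no legal moves → checkmate.

yes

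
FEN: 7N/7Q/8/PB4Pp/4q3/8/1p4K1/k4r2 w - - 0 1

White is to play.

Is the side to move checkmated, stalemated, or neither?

neither

White to move; white king on g2.
In check: yes, from the black queen on e4.
King squares — f1: available; g1: attacked by Rf1; h1: attacked by Rf1; f2: attacked by Rf1; h2: available; f3: attacked by Rf1; g3: available; h3: available.
Legal moves for White: Kh3, Kg3, Kh2, Kxf1, Qxe4.
White is in check but has 5 legal moves → neither.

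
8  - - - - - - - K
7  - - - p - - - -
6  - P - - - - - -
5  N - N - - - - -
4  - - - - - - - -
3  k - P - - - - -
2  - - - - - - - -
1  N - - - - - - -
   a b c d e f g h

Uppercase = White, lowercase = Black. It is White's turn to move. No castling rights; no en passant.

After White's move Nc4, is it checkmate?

no

After Nc4: black king on a3; in check: yes, from the white knight on c4.
Black has 1 legal reply: Ka2.
In check but a legal move exists → not checkmate.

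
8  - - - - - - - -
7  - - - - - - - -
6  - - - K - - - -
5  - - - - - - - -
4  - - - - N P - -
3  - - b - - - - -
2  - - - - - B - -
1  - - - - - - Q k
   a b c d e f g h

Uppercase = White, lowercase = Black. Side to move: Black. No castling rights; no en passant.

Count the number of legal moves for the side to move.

0

Black to move; king on h1.
In check: yes, from the white queen on g1.
Legal moves: none.
Count: 0.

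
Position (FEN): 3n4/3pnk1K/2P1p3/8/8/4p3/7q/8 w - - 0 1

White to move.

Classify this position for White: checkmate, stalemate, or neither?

checkmate

White to move; white king on h7.
In check: yes, from the black queen on h2.
King squares — g6: attacked by Ne7; h6: attacked by Qh2; g7: attacked by Kf7; g8: attacked by Ne7; h8: attacked by Qh2.
Legal moves for White: none.
In check with no legal moves → checkmate.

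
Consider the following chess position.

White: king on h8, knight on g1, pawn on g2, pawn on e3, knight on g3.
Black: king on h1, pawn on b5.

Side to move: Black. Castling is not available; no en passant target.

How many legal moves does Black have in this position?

3

Black to move; king on h1.
In check: yes, from the white knight on g3.
Legal moves: Kh2, Kxg2, Kxg1.
Count: 3.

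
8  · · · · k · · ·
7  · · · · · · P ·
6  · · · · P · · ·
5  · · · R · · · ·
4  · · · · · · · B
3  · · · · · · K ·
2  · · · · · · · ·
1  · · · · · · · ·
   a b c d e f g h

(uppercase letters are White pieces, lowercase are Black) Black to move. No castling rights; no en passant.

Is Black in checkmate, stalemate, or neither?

stalemate

Black to move; black king on e8.
In check: no.
King squares — d7: attacked by Rd5; e7: attacked by Bh4; f7: attacked by Pe6; d8: attacked by Bh4; f8: attacked by Pg7.
Legal moves for Black: none.
Not in check and no legal moves → stalemate.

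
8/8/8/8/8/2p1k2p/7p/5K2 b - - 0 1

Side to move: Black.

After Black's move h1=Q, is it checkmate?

After h1=Q: white king on f1; in check: yes, from the black queen on h1.
King squares — e1: attacked by Qh1; g1: attacked by Qh1; e2: attacked by Ke3; f2: attacked by Ke3; g2: attacked by Qh1.
White has no legal moves → checkmate.

yes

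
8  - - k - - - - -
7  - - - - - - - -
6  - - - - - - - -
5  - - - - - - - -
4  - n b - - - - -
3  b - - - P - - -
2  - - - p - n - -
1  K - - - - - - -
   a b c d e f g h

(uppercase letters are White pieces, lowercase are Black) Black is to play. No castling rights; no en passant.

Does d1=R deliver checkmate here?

After d1=R: white king on a1; in check: yes, from the black rook on d1.
King squares — b1: attacked by Rd1; a2: attacked by Nb4; b2: attacked by Ba3.
White has no legal moves → checkmate.

yes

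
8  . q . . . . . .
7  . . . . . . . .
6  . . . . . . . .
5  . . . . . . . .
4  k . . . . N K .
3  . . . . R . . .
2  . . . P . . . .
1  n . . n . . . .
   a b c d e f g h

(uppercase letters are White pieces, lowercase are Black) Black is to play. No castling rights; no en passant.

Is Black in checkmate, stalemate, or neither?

Black to move; black king on a4.
In check: no.
Legal moves for Black include: Qh8, Qg8+, Qf8, Qe8, Qd8, Qc8+, Qa8, Qc7, Qb7, Qa7, Qd6, Qb6, Qe5, Qb5, Qxf4+, Qb4, Qb3, Qb2, ... (list truncated; more exist).
Black has legal moves and is not in check → neither.

neither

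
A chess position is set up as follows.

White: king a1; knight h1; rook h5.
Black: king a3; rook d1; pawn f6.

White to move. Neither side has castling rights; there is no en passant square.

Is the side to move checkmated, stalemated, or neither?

White to move; white king on a1.
In check: yes, from the black rook on d1.
King squares — b1: attacked by Rd1; a2: attacked by Ka3; b2: attacked by Ka3.
Legal moves for White: none.
In check with no legal moves → checkmate.

checkmate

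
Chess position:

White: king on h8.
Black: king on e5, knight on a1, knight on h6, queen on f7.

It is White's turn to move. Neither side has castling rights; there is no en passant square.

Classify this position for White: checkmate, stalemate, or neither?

stalemate

White to move; white king on h8.
In check: no.
King squares — g7: attacked by Qf7; h7: attacked by Qf7; g8: attacked by Nh6.
Legal moves for White: none.
Not in check and no legal moves → stalemate.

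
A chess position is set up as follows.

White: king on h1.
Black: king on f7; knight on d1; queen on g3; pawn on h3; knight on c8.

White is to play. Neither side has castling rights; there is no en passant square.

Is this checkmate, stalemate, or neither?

stalemate

White to move; white king on h1.
In check: no.
King squares — g1: attacked by Qg3; g2: attacked by Qg3; h2: attacked by Qg3.
Legal moves for White: none.
Not in check and no legal moves → stalemate.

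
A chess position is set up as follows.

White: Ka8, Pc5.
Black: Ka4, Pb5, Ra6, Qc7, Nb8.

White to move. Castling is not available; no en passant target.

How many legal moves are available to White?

0

White to move; king on a8.
In check: yes, from the black rook on a6.
Legal moves: none.
Count: 0.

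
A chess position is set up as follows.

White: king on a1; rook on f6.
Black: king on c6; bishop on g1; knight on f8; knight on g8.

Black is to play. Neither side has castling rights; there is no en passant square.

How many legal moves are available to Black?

Black to move; king on c6.
In check: yes, from the white rook on f6.
Legal moves: Kd7, Kc7, Kb7, Kd5, Kc5, Kb5, Nxf6, Ne6.
Count: 8.

8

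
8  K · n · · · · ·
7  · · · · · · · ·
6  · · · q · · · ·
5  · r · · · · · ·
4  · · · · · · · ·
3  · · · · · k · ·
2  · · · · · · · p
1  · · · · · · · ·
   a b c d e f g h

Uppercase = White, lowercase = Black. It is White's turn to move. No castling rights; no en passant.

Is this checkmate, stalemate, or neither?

White to move; white king on a8.
In check: no.
King squares — a7: attacked by Nc8; b7: attacked by Rb5; b8: attacked by Rb5.
Legal moves for White: none.
Not in check and no legal moves → stalemate.

stalemate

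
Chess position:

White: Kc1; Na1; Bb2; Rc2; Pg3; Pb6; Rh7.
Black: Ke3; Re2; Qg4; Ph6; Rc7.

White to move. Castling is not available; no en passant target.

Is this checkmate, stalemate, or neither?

White to move; white king on c1.
In check: no.
Legal moves for White include: Rh8, Rg7, Rf7, Re7+, Rd7, Rhxc7, Rxh6, Rcxc7, Rc6, Rc5, Rc4, Rc3+, Bh8, Bg7, Bf6, Be5, Bd4+, Bc3, ... (list truncated; more exist).
White has legal moves and is not in check → neither.

neither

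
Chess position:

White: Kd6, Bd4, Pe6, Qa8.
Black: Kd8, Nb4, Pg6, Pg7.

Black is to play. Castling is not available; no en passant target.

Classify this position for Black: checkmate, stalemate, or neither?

Black to move; black king on d8.
In check: yes, from the white queen on a8.
King squares — c7: attacked by Kd6; d7: attacked by Kd6; e7: attacked by Kd6; c8: attacked by Qa8; e8: attacked by Qa8.
Legal moves for Black: none.
In check with no legal moves → checkmate.

checkmate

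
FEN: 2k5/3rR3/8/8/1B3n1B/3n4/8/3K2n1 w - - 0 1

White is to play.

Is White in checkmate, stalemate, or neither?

neither

White to move; white king on d1.
In check: no.
Legal moves for White include: Re8+, Rh7, Rg7, Rf7, Rxd7, Re6, Re5, Re4, Re3, Re2, Re1, Bf6, Bg5, Bg3, Bf2, Bhe1, Bd6, Bc5, ... (list truncated; more exist).
White has legal moves and is not in check → neither.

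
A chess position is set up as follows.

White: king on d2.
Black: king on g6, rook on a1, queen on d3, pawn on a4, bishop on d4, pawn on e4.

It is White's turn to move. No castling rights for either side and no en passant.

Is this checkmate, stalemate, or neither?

White to move; white king on d2.
In check: yes, from the black queen on d3.
King squares — c1: attacked by Ra1; d1: attacked by Ra1; e1: attacked by Ra1; c2: attacked by Qd3; e2: attacked by Qd3; c3: attacked by Qd3; d3: attacked by Pe4; e3: attacked by Qd3.
Legal moves for White: none.
In check with no legal moves → checkmate.

checkmate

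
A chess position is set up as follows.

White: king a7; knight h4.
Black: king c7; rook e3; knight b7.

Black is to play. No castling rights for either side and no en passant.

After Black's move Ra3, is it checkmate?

After Ra3: white king on a7; in check: yes, from the black rook on a3.
King squares — a6: attacked by Ra3; b6: attacked by Kc7; b7: attacked by Kc7; a8: attacked by Ra3; b8: attacked by Kc7.
White has no legal moves → checkmate.

yes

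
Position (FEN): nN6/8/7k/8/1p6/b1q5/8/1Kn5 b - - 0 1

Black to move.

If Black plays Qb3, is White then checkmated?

After Qb3: white king on b1; in check: yes, from the black queen on b3.
White has 1 legal reply: Ka1.
In check but a legal move exists → not checkmate.

no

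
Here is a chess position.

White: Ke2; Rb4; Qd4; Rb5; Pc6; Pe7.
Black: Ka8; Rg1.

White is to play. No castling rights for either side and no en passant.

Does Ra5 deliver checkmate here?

After Ra5: black king on a8; in check: yes, from the white rook on a5.
King squares — a7: attacked by Qd4; b7: attacked by Rb4; b8: attacked by Rb4.
Black has no legal moves → checkmate.

yes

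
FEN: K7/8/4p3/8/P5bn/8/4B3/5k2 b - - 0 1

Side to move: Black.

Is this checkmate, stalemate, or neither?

neither

Black to move; black king on f1.
In check: yes, from the white bishop on e2.
King squares — e1: available; g1: available; e2: available; f2: available; g2: available.
Legal moves for Black: Kg2, Kf2, Kxe2, Kg1, Ke1, Bxe2.
Black is in check but has 6 legal moves → neither.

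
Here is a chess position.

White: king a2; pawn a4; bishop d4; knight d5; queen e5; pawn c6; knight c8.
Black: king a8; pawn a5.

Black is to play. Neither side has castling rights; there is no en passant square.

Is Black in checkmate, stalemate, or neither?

Black to move; black king on a8.
In check: no.
King squares — a7: attacked by Bd4; b7: attacked by Pc6; b8: attacked by Qe5.
Legal moves for Black: none.
Not in check and no legal moves → stalemate.

stalemate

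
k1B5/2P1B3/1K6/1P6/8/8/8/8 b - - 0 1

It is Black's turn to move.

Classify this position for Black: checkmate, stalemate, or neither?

Black to move; black king on a8.
In check: no.
King squares — a7: attacked by Kb6; b7: attacked by Kb6; b8: attacked by Pc7.
Legal moves for Black: none.
Not in check and no legal moves → stalemate.

stalemate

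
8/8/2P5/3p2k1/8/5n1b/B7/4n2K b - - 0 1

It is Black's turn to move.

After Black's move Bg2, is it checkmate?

After Bg2: white king on h1; in check: yes, from the black bishop on g2.
King squares — g1: attacked by Nf3; g2: attacked by Ne1; h2: attacked by Nf3.
White has no legal moves → checkmate.

yes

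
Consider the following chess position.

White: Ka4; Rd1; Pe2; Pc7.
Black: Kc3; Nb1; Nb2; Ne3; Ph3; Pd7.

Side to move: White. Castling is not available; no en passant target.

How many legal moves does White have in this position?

White to move; king on a4.
In check: yes, from the black knight on b2.
Legal moves: Kb5, Ka5.
Count: 2.

2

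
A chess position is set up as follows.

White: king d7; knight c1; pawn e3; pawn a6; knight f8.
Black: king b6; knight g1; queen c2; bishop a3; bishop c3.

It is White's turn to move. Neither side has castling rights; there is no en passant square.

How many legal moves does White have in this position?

White to move; king on d7.
In check: no.
Legal moves: Nh7, Ng6, Ne6, Ke8, Kd8, Kc8, Ke6, Nd3, Nb3, Ne2, Na2, a7, e4.
Count: 13.

13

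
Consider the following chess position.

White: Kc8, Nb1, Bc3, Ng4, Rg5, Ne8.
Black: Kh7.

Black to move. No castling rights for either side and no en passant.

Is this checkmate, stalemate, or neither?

Black to move; black king on h7.
In check: no.
King squares — g6: attacked by Rg5; h6: attacked by Ng4; g7: attacked by Bc3; g8: attacked by Rg5; h8: attacked by Bc3.
Legal moves for Black: none.
Not in check and no legal moves → stalemate.

stalemate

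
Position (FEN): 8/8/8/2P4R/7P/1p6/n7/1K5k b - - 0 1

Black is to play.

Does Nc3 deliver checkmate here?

no

After Nc3: white king on b1; in check: yes, from the black knight on c3.
White has 3 legal replies: Kb2, Kc1, Ka1.
In check but a legal move exists → not checkmate.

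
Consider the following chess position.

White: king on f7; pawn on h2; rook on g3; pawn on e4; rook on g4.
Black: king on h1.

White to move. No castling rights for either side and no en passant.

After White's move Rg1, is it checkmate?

no

After Rg1: black king on h1; in check: yes, from the white rook on g1.
Black has 1 legal reply: Kxh2.
In check but a legal move exists → not checkmate.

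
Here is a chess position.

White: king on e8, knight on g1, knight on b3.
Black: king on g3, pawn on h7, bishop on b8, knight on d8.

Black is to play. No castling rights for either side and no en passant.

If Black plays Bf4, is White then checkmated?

After Bf4: white king on e8; in check: no.
White is not in check, so this cannot be checkmate.

no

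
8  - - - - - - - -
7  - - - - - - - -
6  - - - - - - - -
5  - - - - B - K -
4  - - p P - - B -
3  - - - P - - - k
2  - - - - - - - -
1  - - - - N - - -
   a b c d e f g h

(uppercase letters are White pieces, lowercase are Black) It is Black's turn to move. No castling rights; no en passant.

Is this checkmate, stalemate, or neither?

checkmate

Black to move; black king on h3.
In check: yes, from the white bishop on g4.
King squares — g2: attacked by Ne1; h2: attacked by Be5; g3: attacked by Be5; g4: attacked by Kg5; h4: attacked by Kg5.
Legal moves for Black: none.
In check with no legal moves → checkmate.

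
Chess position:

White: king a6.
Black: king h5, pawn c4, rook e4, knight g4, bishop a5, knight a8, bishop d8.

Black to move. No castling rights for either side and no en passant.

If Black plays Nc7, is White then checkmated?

no

After Nc7: white king on a6; in check: yes, from the black knight on c7.
White has 3 legal replies: Kb7, Ka7, Kxa5.
In check but a legal move exists → not checkmate.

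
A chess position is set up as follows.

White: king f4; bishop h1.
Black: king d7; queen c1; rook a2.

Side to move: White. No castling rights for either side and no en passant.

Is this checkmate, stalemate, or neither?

neither

White to move; white king on f4.
In check: yes, from the black queen on c1.
King squares — e3: attacked by Qc1; f3: available; g3: available; e4: available; g4: available; e5: available; f5: available; g5: attacked by Qc1.
Legal moves for White: Kf5, Ke5, Kg4, Ke4, Kg3, Kf3.
White is in check but has 6 legal moves → neither.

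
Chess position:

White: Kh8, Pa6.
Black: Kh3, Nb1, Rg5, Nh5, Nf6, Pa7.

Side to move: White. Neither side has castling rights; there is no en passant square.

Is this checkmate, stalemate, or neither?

stalemate

White to move; white king on h8.
In check: no.
King squares — g7: attacked by Rg5; h7: attacked by Nf6; g8: attacked by Rg5.
Legal moves for White: none.
Not in check and no legal moves → stalemate.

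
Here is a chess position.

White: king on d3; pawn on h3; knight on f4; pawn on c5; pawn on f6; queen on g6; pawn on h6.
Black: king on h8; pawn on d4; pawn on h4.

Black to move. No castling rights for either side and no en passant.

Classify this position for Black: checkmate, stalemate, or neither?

Black to move; black king on h8.
In check: no.
King squares — g7: attacked by Pf6; h7: attacked by Qg6; g8: attacked by Qg6.
Legal moves for Black: none.
Not in check and no legal moves → stalemate.

stalemate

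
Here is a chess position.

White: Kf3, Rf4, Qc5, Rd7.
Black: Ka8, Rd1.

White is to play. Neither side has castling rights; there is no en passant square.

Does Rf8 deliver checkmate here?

After Rf8: black king on a8; in check: yes, from the white rook on f8.
King squares — a7: attacked by Qc5; b7: attacked by Rd7; b8: attacked by Rf8.
Black has no legal moves → checkmate.

yes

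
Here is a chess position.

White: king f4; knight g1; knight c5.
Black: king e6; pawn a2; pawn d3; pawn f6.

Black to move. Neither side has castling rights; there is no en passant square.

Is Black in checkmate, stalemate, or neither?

Black to move; black king on e6.
In check: yes, from the white knight on c5.
Legal moves for Black: Kf7, Ke7, Kd6, Kd5.
Black is in check but has 4 legal moves → neither.

neither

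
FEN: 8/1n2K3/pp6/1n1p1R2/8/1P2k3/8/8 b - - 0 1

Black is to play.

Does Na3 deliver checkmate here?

After Na3: white king on e7; in check: no.
White is not in check, so this cannot be checkmate.

no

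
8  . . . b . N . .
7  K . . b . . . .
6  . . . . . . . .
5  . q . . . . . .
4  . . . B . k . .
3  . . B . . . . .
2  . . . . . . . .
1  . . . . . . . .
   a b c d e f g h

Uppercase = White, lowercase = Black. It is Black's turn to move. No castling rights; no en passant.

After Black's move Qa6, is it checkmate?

no

After Qa6: white king on a7; in check: yes, from the black queen on a6.
White has 2 legal replies: Kb8, Kxa6.
In check but a legal move exists → not checkmate.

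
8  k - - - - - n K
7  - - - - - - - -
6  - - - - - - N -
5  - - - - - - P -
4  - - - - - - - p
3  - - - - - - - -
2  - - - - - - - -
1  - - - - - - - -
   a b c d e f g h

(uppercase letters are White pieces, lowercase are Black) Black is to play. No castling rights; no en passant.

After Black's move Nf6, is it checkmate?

After Nf6: white king on h8; in check: no.
White is not in check, so this cannot be checkmate.

no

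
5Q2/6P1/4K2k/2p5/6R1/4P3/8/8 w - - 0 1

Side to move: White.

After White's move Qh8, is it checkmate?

yes

After Qh8: black king on h6; in check: yes, from the white queen on h8.
King squares — g5: attacked by Rg4; h5: attacked by Qh8; g6: attacked by Rg4; g7: attacked by Rg4; h7: attacked by Qh8.
Black has no legal moves → checkmate.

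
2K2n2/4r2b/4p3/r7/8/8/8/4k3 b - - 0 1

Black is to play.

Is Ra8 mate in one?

After Ra8: white king on c8; in check: yes, from the black rook on a8.
King squares — b7: attacked by Re7; c7: attacked by Re7; d7: attacked by Re7; b8: attacked by Ra8; d8: attacked by Ra8.
White has no legal moves → checkmate.

yes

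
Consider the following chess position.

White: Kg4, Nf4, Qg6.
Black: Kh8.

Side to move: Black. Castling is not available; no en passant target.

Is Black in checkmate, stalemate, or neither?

Black to move; black king on h8.
In check: no.
King squares — g7: attacked by Qg6; h7: attacked by Qg6; g8: attacked by Qg6.
Legal moves for Black: none.
Not in check and no legal moves → stalemate.

stalemate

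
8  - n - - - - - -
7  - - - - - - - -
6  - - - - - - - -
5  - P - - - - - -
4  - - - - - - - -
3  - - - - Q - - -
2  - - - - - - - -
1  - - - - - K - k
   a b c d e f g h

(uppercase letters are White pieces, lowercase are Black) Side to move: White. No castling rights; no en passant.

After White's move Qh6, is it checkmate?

yes

After Qh6: black king on h1; in check: yes, from the white queen on h6.
King squares — g1: attacked by Kf1; g2: attacked by Kf1; h2: attacked by Qh6.
Black has no legal moves → checkmate.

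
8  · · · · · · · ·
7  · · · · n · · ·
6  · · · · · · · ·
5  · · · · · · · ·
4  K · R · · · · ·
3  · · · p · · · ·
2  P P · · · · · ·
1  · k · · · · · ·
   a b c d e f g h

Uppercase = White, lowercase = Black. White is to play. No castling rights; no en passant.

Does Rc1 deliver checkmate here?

After Rc1: black king on b1; in check: yes, from the white rook on c1.
Black has 3 legal replies: Kxb2, Kxa2, Kxc1.
In check but a legal move exists → not checkmate.

no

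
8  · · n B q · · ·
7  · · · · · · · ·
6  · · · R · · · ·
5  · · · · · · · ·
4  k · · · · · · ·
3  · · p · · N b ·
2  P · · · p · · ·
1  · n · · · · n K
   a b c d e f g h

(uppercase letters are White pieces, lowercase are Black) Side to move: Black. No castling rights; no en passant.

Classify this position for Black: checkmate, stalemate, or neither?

neither

Black to move; black king on a4.
In check: no.
Legal moves for Black include: Qh8+, Qg8, Qf8, Qxd8, Qf7, Qe7, Qd7, Qg6, Qe6, Qc6, Qh5+, Qe5, Qb5, Qe4, Qe3, Ne7, Na7, Nxd6, ... (list truncated; more exist).
Black has legal moves and is not in check → neither.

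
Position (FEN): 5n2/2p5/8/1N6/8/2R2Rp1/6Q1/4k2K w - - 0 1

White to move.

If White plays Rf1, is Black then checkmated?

yes

After Rf1: black king on e1; in check: yes, from the white rook on f1.
King squares — d1: attacked by Rf1; f1: attacked by Qg2; d2: attacked by Qg2; e2: attacked by Qg2; f2: attacked by Rf1.
Black has no legal moves → checkmate.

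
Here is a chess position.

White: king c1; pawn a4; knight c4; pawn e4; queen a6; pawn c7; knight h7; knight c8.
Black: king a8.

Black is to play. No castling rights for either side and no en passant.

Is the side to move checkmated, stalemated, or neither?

Black to move; black king on a8.
In check: yes, from the white queen on a6.
King squares — a7: attacked by Qa6; b7: attacked by Qa6; b8: attacked by Pc7.
Legal moves for Black: none.
In check with no legal moves → checkmate.

checkmate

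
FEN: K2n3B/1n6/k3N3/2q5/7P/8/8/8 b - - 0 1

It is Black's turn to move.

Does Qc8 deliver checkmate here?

yes

After Qc8: white king on a8; in check: yes, from the black queen on c8.
King squares — a7: attacked by Ka6; b7: attacked by Ka6; b8: attacked by Qc8.
White has no legal moves → checkmate.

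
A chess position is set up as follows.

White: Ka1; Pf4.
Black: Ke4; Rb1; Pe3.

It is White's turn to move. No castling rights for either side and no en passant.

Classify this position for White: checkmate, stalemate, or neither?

neither

White to move; white king on a1.
In check: yes, from the black rook on b1.
King squares — b1: available; a2: available; b2: attacked by Rb1.
Legal moves for White: Ka2, Kxb1.
White is in check but has 2 legal moves → neither.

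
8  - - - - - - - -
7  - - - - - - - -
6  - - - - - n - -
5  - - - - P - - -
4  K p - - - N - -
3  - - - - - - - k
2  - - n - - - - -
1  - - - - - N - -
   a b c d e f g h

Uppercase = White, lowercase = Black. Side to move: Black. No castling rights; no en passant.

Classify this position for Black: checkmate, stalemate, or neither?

neither

Black to move; black king on h3.
In check: yes, from the white knight on f4.
King squares — g2: attacked by Nf4; h2: attacked by Nf1; g3: attacked by Nf1; g4: available; h4: available.
Legal moves for Black: Kh4, Kg4.
Black is in check but has 2 legal moves → neither.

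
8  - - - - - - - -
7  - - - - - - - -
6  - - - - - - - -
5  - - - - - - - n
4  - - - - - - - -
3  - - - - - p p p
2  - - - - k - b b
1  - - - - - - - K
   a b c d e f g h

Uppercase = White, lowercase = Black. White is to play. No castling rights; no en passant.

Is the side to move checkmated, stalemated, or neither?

checkmate

White to move; white king on h1.
In check: yes, from the black bishop on g2.
King squares — g1: attacked by Bh2; g2: attacked by Pf3; h2: attacked by Pg3.
Legal moves for White: none.
In check with no legal moves → checkmate.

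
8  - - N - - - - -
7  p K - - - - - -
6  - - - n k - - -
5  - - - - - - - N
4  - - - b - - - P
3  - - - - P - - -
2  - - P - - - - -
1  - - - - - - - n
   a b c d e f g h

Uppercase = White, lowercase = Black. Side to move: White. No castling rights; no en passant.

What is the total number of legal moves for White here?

6

White to move; king on b7.
In check: yes, from the black knight on d6.
Legal moves: Kb8, Ka8, Kc7, Kc6, Ka6, Nxd6.
Count: 6.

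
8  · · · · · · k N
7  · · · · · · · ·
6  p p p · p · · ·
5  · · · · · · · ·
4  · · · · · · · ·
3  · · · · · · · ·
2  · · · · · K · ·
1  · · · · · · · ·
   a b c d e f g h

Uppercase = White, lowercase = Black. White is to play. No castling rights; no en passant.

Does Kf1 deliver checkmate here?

no

After Kf1: black king on g8; in check: no.
Black is not in check, so this cannot be checkmate.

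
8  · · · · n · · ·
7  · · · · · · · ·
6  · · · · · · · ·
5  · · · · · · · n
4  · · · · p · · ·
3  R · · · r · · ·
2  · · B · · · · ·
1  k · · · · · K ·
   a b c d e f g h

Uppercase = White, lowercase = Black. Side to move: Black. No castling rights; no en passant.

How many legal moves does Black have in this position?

Black to move; king on a1.
In check: yes, from the white rook on a3.
Legal moves: Kb2, Rxa3.
Count: 2.

2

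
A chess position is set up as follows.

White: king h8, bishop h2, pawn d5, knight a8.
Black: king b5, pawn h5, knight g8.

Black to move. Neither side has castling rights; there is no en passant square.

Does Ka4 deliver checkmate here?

After Ka4: white king on h8; in check: no.
White is not in check, so this cannot be checkmate.

no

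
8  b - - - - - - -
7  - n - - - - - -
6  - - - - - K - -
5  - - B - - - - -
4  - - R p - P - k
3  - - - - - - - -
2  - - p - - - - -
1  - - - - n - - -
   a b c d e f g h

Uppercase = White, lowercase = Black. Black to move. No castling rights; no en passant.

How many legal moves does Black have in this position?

Black to move; king on h4.
In check: no.
Legal moves: Nd8, Nd6, Nxc5, Na5, Kh5, Kg4, Kh3, Kg3, Nf3, Nd3, Ng2, d3, c1=Q, c1=R, c1=B, c1=N.
Count: 16.

16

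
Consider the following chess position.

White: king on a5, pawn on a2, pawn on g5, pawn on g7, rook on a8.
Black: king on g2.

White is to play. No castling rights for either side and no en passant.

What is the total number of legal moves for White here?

White to move; king on a5.
In check: no.
Legal moves: Rh8, Rg8, Rf8, Re8, Rd8, Rc8, Rb8, Ra7, Ra6, Kb6, Ka6, Kb5, Kb4, Ka4, g8=Q, g8=R, g8=B, g8=N, g6, a3, a4.
Count: 21.

21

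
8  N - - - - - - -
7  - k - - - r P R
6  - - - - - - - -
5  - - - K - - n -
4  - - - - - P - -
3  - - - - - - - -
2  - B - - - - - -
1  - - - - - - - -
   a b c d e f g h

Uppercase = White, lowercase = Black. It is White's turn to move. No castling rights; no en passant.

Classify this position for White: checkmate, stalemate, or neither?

neither

White to move; white king on d5.
In check: no.
Legal moves for White include: Nc7, Nb6, Rh8, Rh6, Rh5, Rh4, Rh3, Rh2, Rh1, Kd6, Ke5, Kc5, Kd4, Kc4, Bf6, Be5, Bd4, Bc3, ... (list truncated; more exist).
White has legal moves and is not in check → neither.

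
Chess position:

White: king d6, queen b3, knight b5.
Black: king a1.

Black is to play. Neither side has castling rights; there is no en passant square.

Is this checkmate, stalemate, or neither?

stalemate

Black to move; black king on a1.
In check: no.
King squares — b1: attacked by Qb3; a2: attacked by Qb3; b2: attacked by Qb3.
Legal moves for Black: none.
Not in check and no legal moves → stalemate.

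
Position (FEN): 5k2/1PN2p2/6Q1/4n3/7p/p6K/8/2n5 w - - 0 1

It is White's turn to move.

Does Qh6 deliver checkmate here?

After Qh6: black king on f8; in check: yes, from the white queen on h6.
Black has 2 legal replies: Kg8, Ke7.
In check but a legal move exists → not checkmate.

no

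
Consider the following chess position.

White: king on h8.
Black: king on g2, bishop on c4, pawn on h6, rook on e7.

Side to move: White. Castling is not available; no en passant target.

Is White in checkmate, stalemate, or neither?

stalemate

White to move; white king on h8.
In check: no.
King squares — g7: attacked by Re7; h7: attacked by Re7; g8: attacked by Bc4.
Legal moves for White: none.
Not in check and no legal moves → stalemate.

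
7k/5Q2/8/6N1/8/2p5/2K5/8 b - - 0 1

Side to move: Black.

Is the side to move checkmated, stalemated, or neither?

Black to move; black king on h8.
In check: no.
King squares — g7: attacked by Qf7; h7: attacked by Ng5; g8: attacked by Qf7.
Legal moves for Black: none.
Not in check and no legal moves → stalemate.

stalemate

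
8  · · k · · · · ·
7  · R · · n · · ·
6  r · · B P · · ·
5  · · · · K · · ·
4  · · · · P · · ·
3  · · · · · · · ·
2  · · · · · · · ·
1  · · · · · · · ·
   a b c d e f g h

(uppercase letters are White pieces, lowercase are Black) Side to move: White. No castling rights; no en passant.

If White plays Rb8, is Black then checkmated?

After Rb8: black king on c8; in check: yes, from the white rook on b8.
King squares — b7: attacked by Rb8; c7: attacked by Bd6; d7: attacked by Pe6; b8: attacked by Bd6; d8: attacked by Rb8.
Black has no legal moves → checkmate.

yes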